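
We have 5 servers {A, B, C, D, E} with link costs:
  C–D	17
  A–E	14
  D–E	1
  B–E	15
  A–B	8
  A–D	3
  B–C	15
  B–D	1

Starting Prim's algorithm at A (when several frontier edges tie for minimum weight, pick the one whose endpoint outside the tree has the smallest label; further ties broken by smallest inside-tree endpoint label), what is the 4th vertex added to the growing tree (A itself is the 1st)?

Grow the tree from A using Prim:
Step 1: frontier [A–D 3, A–B 8, A–E 14] → take A–D (3); add D.
Step 2: frontier [A–B 8, A–E 14, B–D 1, D–E 1, C–D 17] → take B–D (1); add B.
Step 3: frontier [A–E 14, B–C 15, B–E 15, D–E 1, C–D 17] → take D–E (1); add E.
Step 4: frontier [B–C 15, C–D 17] → take B–C (15); add C.
Vertex order: A, D, B, E, C. The 4th vertex is E.

E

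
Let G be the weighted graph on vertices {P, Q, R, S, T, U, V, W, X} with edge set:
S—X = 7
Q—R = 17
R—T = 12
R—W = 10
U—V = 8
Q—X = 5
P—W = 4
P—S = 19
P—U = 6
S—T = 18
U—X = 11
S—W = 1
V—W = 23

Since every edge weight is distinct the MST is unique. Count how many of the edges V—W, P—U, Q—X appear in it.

2

Sort edges by weight, then run Kruskal:
S—W (1): add — endpoints in different components.
P—W (4): add — endpoints in different components.
Q—X (5): add — endpoints in different components.
P—U (6): add — endpoints in different components.
S—X (7): add — endpoints in different components.
U—V (8): add — endpoints in different components.
R—W (10): add — endpoints in different components.
U—X (11): skip — X and U already connected.
R—T (12): add — endpoints in different components.
MST edge set: {S—W, P—W, Q—X, P—U, S—X, U—V, R—W, R—T}.
Of the listed edges, {P—U, Q—X} are in the MST → 2.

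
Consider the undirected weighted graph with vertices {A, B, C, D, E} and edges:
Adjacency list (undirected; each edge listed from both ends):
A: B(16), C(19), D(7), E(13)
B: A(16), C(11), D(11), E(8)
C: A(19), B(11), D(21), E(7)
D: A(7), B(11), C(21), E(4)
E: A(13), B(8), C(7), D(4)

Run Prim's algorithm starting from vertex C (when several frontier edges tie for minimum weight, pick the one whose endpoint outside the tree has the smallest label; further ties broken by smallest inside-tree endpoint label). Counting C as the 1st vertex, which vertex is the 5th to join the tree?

B

Grow the tree from C using Prim:
Step 1: cheapest edge leaving the tree is C–E (7); add E.
Step 2: cheapest edge leaving the tree is D–E (4); add D.
Step 3: cheapest edge leaving the tree is A–D (7); add A.
Step 4: cheapest edge leaving the tree is B–E (8); add B.
Vertex order: C, E, D, A, B. The 5th vertex is B.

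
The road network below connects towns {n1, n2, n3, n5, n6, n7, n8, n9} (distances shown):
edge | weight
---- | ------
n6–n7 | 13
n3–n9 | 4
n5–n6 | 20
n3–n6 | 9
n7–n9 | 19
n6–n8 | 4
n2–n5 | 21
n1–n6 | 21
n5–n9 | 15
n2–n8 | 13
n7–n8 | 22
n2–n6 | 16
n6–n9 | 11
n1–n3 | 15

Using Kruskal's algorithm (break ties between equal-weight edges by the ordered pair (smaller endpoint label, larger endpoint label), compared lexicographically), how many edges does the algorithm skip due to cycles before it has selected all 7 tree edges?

1

Kruskal: consider edges lightest-first.
n3–n9 (4): add — endpoints in different components.
n6–n8 (4): add — endpoints in different components.
n3–n6 (9): add — endpoints in different components.
n6–n9 (11): skip — n9 and n6 already connected.
n2–n8 (13): add — endpoints in different components.
n6–n7 (13): add — endpoints in different components.
n1–n3 (15): add — endpoints in different components.
n5–n9 (15): add — endpoints in different components.
Edges rejected before the tree was complete: 1.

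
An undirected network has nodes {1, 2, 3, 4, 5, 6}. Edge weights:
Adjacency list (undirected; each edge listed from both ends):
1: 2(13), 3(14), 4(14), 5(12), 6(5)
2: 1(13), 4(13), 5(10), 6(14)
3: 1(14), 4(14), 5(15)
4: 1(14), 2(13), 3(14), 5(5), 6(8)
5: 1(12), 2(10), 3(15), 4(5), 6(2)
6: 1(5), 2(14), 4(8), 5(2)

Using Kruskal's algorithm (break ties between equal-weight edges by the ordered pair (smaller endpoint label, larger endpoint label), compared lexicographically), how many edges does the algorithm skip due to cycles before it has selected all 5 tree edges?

Sort edges by weight, then run Kruskal:
5–6 (2): add. Components now {1} {2} {3} {4} {5,6}
1–6 (5): add. Components now {1,5,6} {2} {3} {4}
4–5 (5): add. Components now {1,4,5,6} {2} {3}
4–6 (8): skip — 4 and 6 already connected.
2–5 (10): add. Components now {1,2,4,5,6} {3}
1–5 (12): skip — 1 and 5 already connected.
1–2 (13): skip — 1 and 2 already connected.
2–4 (13): skip — 2 and 4 already connected.
1–3 (14): add. Components now {1,2,3,4,5,6}
Edges rejected before the tree was complete: 4.

4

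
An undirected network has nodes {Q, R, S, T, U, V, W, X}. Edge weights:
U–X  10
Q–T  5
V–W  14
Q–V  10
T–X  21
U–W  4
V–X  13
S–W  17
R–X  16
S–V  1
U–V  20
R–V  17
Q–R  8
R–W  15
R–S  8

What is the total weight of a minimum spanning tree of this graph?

49

Kruskal's algorithm — process edges by increasing weight (ties by edge label):
S–V (1): add — endpoints in different components.
U–W (4): add — endpoints in different components.
Q–T (5): add — endpoints in different components.
Q–R (8): add — endpoints in different components.
R–S (8): add — endpoints in different components.
Q–V (10): skip — Q and V already connected.
U–X (10): add — endpoints in different components.
V–X (13): add — endpoints in different components.
MST edges: S–V, U–W, Q–T, Q–R, R–S, U–X, V–X; total weight 1+4+5+8+8+10+13 = 49.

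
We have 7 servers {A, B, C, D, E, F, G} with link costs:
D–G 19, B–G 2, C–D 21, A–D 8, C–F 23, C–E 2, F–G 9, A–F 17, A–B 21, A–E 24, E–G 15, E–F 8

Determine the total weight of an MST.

46

Prim, starting at D.
Step 1: frontier [A–D 8, D–G 19, C–D 21] → take A–D (8); add A.
Step 2: frontier [A–F 17, A–B 21, A–E 24, D–G 19, C–D 21] → take A–F (17); add F.
Step 3: frontier [A–B 21, A–E 24, D–G 19, C–D 21, E–F 8, F–G 9, C–F 23] → take E–F (8); add E.
Step 4: frontier [A–B 21, D–G 19, C–D 21, C–E 2, E–G 15, F–G 9, C–F 23] → take C–E (2); add C.
Step 5: frontier [A–B 21, D–G 19, E–G 15, F–G 9] → take F–G (9); add G.
Step 6: frontier [A–B 21, B–G 2] → take B–G (2); add B.
MST edges: A–D, A–F, E–F, C–E, F–G, B–G; total weight 8+17+8+2+9+2 = 46.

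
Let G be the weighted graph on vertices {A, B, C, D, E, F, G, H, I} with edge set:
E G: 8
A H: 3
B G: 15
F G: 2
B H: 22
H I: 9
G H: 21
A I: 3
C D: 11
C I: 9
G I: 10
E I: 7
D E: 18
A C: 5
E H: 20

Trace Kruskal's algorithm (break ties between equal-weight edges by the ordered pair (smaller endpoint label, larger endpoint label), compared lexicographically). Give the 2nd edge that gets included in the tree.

Sort edges by weight, then run Kruskal:
F G (2): add — endpoints in different components.
A H (3): add — endpoints in different components.
A I (3): add — endpoints in different components.
A C (5): add — endpoints in different components.
E I (7): add — endpoints in different components.
E G (8): add — endpoints in different components.
C I (9): skip — C and I already connected.
H I (9): skip — H and I already connected.
G I (10): skip — G and I already connected.
C D (11): add — endpoints in different components.
B G (15): add — endpoints in different components.
The 2nd edge added is A H.

A-H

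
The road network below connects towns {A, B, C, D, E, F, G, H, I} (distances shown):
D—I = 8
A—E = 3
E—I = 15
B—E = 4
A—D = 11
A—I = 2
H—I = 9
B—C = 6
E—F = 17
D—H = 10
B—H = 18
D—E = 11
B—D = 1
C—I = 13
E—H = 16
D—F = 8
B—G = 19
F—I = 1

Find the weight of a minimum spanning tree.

Sort edges by weight, then run Kruskal:
B—D (1): add — endpoints in different components.
F—I (1): add — endpoints in different components.
A—I (2): add — endpoints in different components.
A—E (3): add — endpoints in different components.
B—E (4): add — endpoints in different components.
B—C (6): add — endpoints in different components.
D—F (8): skip — D and F already connected.
D—I (8): skip — D and I already connected.
H—I (9): add — endpoints in different components.
D—H (10): skip — D and H already connected.
A—D (11): skip — A and D already connected.
D—E (11): skip — D and E already connected.
C—I (13): skip — C and I already connected.
E—I (15): skip — E and I already connected.
E—H (16): skip — E and H already connected.
E—F (17): skip — E and F already connected.
B—H (18): skip — B and H already connected.
B—G (19): add — endpoints in different components.
MST edges: B—D, F—I, A—I, A—E, B—E, B—C, H—I, B—G; total weight 1+1+2+3+4+6+9+19 = 45.

45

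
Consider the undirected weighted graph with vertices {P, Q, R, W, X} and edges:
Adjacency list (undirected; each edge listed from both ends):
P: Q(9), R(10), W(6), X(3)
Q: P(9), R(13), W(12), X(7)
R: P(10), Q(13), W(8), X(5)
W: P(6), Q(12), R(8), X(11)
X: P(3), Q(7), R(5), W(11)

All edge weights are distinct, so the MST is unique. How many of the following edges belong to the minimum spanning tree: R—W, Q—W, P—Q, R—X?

1

Kruskal's algorithm — process edges by increasing weight (ties by edge label):
P—X (3): add. Components now {P,X} {Q} {R} {W}
R—X (5): add. Components now {P,R,X} {Q} {W}
P—W (6): add. Components now {P,R,W,X} {Q}
Q—X (7): add. Components now {P,Q,R,W,X}
MST edge set: {P—X, R—X, P—W, Q—X}.
Of the listed edges, {R—X} are in the MST → 1.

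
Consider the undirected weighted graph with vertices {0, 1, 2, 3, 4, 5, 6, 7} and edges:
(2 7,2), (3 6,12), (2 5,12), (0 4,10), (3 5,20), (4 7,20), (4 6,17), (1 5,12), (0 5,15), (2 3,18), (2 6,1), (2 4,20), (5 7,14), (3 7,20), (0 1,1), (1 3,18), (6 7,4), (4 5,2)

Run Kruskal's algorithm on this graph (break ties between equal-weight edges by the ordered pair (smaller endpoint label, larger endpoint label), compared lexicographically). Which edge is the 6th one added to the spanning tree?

2-5

Sort edges by weight, then run Kruskal:
0 1 (1): add — endpoints in different components.
2 6 (1): add — endpoints in different components.
2 7 (2): add — endpoints in different components.
4 5 (2): add — endpoints in different components.
6 7 (4): skip — 6 and 7 already connected.
0 4 (10): add — endpoints in different components.
1 5 (12): skip — 1 and 5 already connected.
2 5 (12): add — endpoints in different components.
3 6 (12): add — endpoints in different components.
The 6th edge added is 2 5.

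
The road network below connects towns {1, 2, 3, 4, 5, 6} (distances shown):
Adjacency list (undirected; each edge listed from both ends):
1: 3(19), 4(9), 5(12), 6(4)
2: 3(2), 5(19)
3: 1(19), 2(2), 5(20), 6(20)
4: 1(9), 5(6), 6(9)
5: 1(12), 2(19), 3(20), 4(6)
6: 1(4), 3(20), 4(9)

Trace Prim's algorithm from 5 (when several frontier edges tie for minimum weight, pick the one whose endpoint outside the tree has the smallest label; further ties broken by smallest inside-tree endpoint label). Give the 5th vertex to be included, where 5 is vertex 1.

2

Grow the tree from 5 using Prim:
Step 1: frontier [4–5 6, 1–5 12, 2–5 19, 3–5 20] → take 4–5 (6); add 4.
Step 2: frontier [1–4 9, 4–6 9, 1–5 12, 2–5 19, 3–5 20] → take 1–4 (9); add 1.
Step 3: frontier [1–6 4, 1–3 19, 4–6 9, 2–5 19, 3–5 20] → take 1–6 (4); add 6.
Step 4: frontier [1–3 19, 2–5 19, 3–5 20, 3–6 20] → take 2–5 (19); add 2.
Step 5: frontier [1–3 19, 2–3 2, 3–5 20, 3–6 20] → take 2–3 (2); add 3.
Vertex order: 5, 4, 1, 6, 2, 3. The 5th vertex is 2.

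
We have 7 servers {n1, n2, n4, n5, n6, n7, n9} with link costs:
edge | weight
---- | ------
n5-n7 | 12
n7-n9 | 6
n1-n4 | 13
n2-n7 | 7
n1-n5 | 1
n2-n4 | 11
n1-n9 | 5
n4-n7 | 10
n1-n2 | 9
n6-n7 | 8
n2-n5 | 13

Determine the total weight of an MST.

37

Prim, starting at n2.
Step 1: cheapest edge leaving the tree is n2-n7 (7); add n7.
Step 2: cheapest edge leaving the tree is n7-n9 (6); add n9.
Step 3: cheapest edge leaving the tree is n1-n9 (5); add n1.
Step 4: cheapest edge leaving the tree is n1-n5 (1); add n5.
Step 5: cheapest edge leaving the tree is n6-n7 (8); add n6.
Step 6: cheapest edge leaving the tree is n4-n7 (10); add n4.
MST edges: n2-n7, n7-n9, n1-n9, n1-n5, n6-n7, n4-n7; total weight 7+6+5+1+8+10 = 37.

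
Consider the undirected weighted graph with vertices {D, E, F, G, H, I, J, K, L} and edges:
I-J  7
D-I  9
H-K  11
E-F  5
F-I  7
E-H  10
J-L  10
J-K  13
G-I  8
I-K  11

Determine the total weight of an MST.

67

Sort edges by weight, then run Kruskal:
E-F (5): add — endpoints in different components.
F-I (7): add — endpoints in different components.
I-J (7): add — endpoints in different components.
G-I (8): add — endpoints in different components.
D-I (9): add — endpoints in different components.
E-H (10): add — endpoints in different components.
J-L (10): add — endpoints in different components.
H-K (11): add — endpoints in different components.
MST edges: E-F, F-I, I-J, G-I, D-I, E-H, J-L, H-K; total weight 5+7+7+8+9+10+10+11 = 67.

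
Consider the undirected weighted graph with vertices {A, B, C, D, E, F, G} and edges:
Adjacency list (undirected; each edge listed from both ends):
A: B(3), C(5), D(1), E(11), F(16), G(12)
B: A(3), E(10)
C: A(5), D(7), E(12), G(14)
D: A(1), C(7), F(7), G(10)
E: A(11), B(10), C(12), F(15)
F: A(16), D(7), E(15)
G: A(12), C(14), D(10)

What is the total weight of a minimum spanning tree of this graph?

Kruskal: consider edges lightest-first.
A D (1): add. Components now {A,D} {B} {C} {E} {F} {G}
A B (3): add. Components now {A,B,D} {C} {E} {F} {G}
A C (5): add. Components now {A,B,C,D} {E} {F} {G}
C D (7): skip — C and D already connected.
D F (7): add. Components now {A,B,C,D,F} {E} {G}
B E (10): add. Components now {A,B,C,D,E,F} {G}
D G (10): add. Components now {A,B,C,D,E,F,G}
MST edges: A D, A B, A C, D F, B E, D G; total weight 1+3+5+7+10+10 = 36.

36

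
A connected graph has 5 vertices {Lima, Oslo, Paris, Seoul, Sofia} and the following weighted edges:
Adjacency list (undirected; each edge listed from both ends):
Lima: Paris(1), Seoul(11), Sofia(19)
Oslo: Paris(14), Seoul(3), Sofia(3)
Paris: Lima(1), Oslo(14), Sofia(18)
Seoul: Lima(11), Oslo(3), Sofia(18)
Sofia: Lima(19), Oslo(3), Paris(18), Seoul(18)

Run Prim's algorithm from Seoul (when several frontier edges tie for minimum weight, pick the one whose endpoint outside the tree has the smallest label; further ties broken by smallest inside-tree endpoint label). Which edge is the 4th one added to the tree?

Grow the tree from Seoul using Prim:
Step 1: frontier [Oslo Seoul 3, Lima Seoul 11, Seoul Sofia 18] → take Oslo Seoul (3); add Oslo.
Step 2: frontier [Oslo Sofia 3, Oslo Paris 14, Lima Seoul 11, Seoul Sofia 18] → take Oslo Sofia (3); add Sofia.
Step 3: frontier [Oslo Paris 14, Lima Seoul 11, Paris Sofia 18, Lima Sofia 19] → take Lima Seoul (11); add Lima.
Step 4: frontier [Lima Paris 1, Oslo Paris 14, Paris Sofia 18] → take Lima Paris (1); add Paris.
The 4th edge added is Lima Paris.

Lima-Paris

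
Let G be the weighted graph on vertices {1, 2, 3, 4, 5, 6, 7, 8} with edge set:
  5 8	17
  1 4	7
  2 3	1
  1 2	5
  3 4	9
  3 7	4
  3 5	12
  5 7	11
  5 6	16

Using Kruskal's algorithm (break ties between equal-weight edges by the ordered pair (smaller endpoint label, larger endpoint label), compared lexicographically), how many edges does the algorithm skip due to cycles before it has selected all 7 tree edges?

Sort edges by weight, then run Kruskal:
2 3 (1): add — endpoints in different components.
3 7 (4): add — endpoints in different components.
1 2 (5): add — endpoints in different components.
1 4 (7): add — endpoints in different components.
3 4 (9): skip — 3 and 4 already connected.
5 7 (11): add — endpoints in different components.
3 5 (12): skip — 3 and 5 already connected.
5 6 (16): add — endpoints in different components.
5 8 (17): add — endpoints in different components.
Edges rejected before the tree was complete: 2.

2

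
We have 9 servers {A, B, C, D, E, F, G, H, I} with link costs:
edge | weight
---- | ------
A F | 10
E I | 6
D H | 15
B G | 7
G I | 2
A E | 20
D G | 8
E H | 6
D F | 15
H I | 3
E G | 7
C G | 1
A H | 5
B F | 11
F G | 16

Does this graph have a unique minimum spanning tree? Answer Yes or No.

Kruskal's algorithm — process edges by increasing weight (ties by edge label):
C G (1): add — endpoints in different components.
G I (2): add — endpoints in different components.
H I (3): add — endpoints in different components.
A H (5): add — endpoints in different components.
E H (6): add — endpoints in different components.
E I (6): skip — E and I already connected.
B G (7): add — endpoints in different components.
E G (7): skip — E and G already connected.
D G (8): add — endpoints in different components.
A F (10): add — endpoints in different components.
Non-tree edge E I has weight 6, equal to the heaviest edge on its tree cycle — swapping gives another MST of the same weight. Not unique.

No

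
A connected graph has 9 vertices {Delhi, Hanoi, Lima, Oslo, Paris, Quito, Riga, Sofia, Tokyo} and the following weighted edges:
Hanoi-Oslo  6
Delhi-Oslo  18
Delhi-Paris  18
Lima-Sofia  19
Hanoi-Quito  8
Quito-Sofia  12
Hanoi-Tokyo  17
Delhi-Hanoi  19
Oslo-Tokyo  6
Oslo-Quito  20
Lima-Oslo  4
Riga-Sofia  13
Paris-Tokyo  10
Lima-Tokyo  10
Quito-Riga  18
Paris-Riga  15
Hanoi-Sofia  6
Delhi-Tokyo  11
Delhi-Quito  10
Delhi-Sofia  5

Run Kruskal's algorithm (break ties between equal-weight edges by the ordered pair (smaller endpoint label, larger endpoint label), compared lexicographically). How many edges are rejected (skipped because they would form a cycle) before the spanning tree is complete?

4

Sort edges by weight, then run Kruskal:
Lima-Oslo (4): add — endpoints in different components.
Delhi-Sofia (5): add — endpoints in different components.
Hanoi-Oslo (6): add — endpoints in different components.
Hanoi-Sofia (6): add — endpoints in different components.
Oslo-Tokyo (6): add — endpoints in different components.
Hanoi-Quito (8): add — endpoints in different components.
Delhi-Quito (10): skip — Quito and Delhi already connected.
Lima-Tokyo (10): skip — Lima and Tokyo already connected.
Paris-Tokyo (10): add — endpoints in different components.
Delhi-Tokyo (11): skip — Delhi and Tokyo already connected.
Quito-Sofia (12): skip — Quito and Sofia already connected.
Riga-Sofia (13): add — endpoints in different components.
Edges rejected before the tree was complete: 4.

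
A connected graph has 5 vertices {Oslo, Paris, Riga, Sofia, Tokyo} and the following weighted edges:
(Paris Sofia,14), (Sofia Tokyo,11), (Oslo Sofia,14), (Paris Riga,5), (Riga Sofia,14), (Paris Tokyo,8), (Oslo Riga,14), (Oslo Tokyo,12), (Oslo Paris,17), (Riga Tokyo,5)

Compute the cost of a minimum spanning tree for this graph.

33

Kruskal's algorithm — process edges by increasing weight (ties by edge label):
Paris Riga (5): add — endpoints in different components.
Riga Tokyo (5): add — endpoints in different components.
Paris Tokyo (8): skip — Tokyo and Paris already connected.
Sofia Tokyo (11): add — endpoints in different components.
Oslo Tokyo (12): add — endpoints in different components.
MST edges: Paris Riga, Riga Tokyo, Sofia Tokyo, Oslo Tokyo; total weight 5+5+11+12 = 33.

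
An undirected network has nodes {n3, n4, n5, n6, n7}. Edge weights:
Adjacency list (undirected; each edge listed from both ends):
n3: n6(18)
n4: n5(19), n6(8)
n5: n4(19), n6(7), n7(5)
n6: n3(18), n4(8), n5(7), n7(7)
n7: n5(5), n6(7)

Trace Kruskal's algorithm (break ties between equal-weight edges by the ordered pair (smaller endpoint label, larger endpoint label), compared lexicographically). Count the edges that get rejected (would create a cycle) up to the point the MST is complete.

1

Sort edges by weight, then run Kruskal:
n5–n7 (5): add — endpoints in different components.
n5–n6 (7): add — endpoints in different components.
n6–n7 (7): skip — n7 and n6 already connected.
n4–n6 (8): add — endpoints in different components.
n3–n6 (18): add — endpoints in different components.
Edges rejected before the tree was complete: 1.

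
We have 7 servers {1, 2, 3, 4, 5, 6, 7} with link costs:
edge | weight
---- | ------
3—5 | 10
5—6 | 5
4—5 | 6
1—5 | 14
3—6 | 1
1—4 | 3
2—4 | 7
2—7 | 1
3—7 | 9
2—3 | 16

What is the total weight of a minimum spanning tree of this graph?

Sort edges by weight, then run Kruskal:
2—7 (1): add. Components now {1} {2,7} {3} {4} {5} {6}
3—6 (1): add. Components now {1} {2,7} {3,6} {4} {5}
1—4 (3): add. Components now {1,4} {2,7} {3,6} {5}
5—6 (5): add. Components now {1,4} {2,7} {3,5,6}
4—5 (6): add. Components now {1,3,4,5,6} {2,7}
2—4 (7): add. Components now {1,2,3,4,5,6,7}
MST edges: 2—7, 3—6, 1—4, 5—6, 4—5, 2—4; total weight 1+1+3+5+6+7 = 23.

23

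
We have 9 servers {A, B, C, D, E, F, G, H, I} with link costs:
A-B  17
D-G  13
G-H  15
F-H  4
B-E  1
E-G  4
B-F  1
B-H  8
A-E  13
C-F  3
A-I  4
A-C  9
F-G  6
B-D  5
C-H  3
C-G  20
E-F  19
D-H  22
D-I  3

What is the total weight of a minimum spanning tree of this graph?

24

Sort edges by weight, then run Kruskal:
B-E (1): add — endpoints in different components.
B-F (1): add — endpoints in different components.
C-F (3): add — endpoints in different components.
C-H (3): add — endpoints in different components.
D-I (3): add — endpoints in different components.
A-I (4): add — endpoints in different components.
E-G (4): add — endpoints in different components.
F-H (4): skip — F and H already connected.
B-D (5): add — endpoints in different components.
MST edges: B-E, B-F, C-F, C-H, D-I, A-I, E-G, B-D; total weight 1+1+3+3+3+4+4+5 = 24.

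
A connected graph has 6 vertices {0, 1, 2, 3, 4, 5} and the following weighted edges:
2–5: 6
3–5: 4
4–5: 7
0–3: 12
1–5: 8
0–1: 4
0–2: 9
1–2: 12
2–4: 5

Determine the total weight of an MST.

27

Prim, starting at 4.
Step 1: cheapest edge leaving the tree is 2–4 (5); add 2.
Step 2: cheapest edge leaving the tree is 2–5 (6); add 5.
Step 3: cheapest edge leaving the tree is 3–5 (4); add 3.
Step 4: cheapest edge leaving the tree is 1–5 (8); add 1.
Step 5: cheapest edge leaving the tree is 0–1 (4); add 0.
MST edges: 2–4, 2–5, 3–5, 1–5, 0–1; total weight 5+6+4+8+4 = 27.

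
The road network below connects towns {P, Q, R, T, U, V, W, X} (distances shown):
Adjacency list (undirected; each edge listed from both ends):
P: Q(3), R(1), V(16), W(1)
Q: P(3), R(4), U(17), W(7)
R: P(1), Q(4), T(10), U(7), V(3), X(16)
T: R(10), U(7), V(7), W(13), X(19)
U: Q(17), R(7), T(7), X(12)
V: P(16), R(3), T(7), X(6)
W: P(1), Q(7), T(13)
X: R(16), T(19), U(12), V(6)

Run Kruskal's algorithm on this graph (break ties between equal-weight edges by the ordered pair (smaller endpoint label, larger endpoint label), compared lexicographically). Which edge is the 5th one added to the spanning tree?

V-X

Sort edges by weight, then run Kruskal:
P R (1): add — endpoints in different components.
P W (1): add — endpoints in different components.
P Q (3): add — endpoints in different components.
R V (3): add — endpoints in different components.
Q R (4): skip — R and Q already connected.
V X (6): add — endpoints in different components.
Q W (7): skip — Q and W already connected.
R U (7): add — endpoints in different components.
T U (7): add — endpoints in different components.
The 5th edge added is V X.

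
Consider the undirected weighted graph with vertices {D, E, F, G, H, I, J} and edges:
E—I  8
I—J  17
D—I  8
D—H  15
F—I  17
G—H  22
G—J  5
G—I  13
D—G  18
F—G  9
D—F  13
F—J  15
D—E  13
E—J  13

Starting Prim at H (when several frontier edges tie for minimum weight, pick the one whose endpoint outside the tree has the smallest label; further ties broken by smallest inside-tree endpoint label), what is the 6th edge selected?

G-J

Grow the tree from H using Prim:
Step 1: cheapest edge leaving the tree is D—H (15); add D.
Step 2: cheapest edge leaving the tree is D—I (8); add I.
Step 3: cheapest edge leaving the tree is E—I (8); add E.
Step 4: cheapest edge leaving the tree is D—F (13); add F.
Step 5: cheapest edge leaving the tree is F—G (9); add G.
Step 6: cheapest edge leaving the tree is G—J (5); add J.
The 6th edge added is G—J.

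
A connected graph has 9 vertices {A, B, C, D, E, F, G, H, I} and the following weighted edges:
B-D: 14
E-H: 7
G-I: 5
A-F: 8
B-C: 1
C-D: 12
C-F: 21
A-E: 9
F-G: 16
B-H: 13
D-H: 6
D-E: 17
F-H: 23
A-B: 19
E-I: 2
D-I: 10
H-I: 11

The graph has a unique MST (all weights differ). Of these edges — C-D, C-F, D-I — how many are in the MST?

Kruskal's algorithm — process edges by increasing weight (ties by edge label):
B-C (1): add — endpoints in different components.
E-I (2): add — endpoints in different components.
G-I (5): add — endpoints in different components.
D-H (6): add — endpoints in different components.
E-H (7): add — endpoints in different components.
A-F (8): add — endpoints in different components.
A-E (9): add — endpoints in different components.
D-I (10): skip — D and I already connected.
H-I (11): skip — H and I already connected.
C-D (12): add — endpoints in different components.
MST edge set: {B-C, E-I, G-I, D-H, E-H, A-F, A-E, C-D}.
Of the listed edges, {C-D} are in the MST → 1.

1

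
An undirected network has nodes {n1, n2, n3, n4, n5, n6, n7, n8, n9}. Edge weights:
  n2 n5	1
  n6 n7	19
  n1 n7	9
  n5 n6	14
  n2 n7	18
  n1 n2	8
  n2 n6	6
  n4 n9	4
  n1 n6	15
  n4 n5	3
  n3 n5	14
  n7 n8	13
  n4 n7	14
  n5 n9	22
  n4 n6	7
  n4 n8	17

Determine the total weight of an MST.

Grow the tree from n9 using Prim:
Step 1: cheapest edge leaving the tree is n4 n9 (4); add n4.
Step 2: cheapest edge leaving the tree is n4 n5 (3); add n5.
Step 3: cheapest edge leaving the tree is n2 n5 (1); add n2.
Step 4: cheapest edge leaving the tree is n2 n6 (6); add n6.
Step 5: cheapest edge leaving the tree is n1 n2 (8); add n1.
Step 6: cheapest edge leaving the tree is n1 n7 (9); add n7.
Step 7: cheapest edge leaving the tree is n7 n8 (13); add n8.
Step 8: cheapest edge leaving the tree is n3 n5 (14); add n3.
MST edges: n4 n9, n4 n5, n2 n5, n2 n6, n1 n2, n1 n7, n7 n8, n3 n5; total weight 4+3+1+6+8+9+13+14 = 58.

58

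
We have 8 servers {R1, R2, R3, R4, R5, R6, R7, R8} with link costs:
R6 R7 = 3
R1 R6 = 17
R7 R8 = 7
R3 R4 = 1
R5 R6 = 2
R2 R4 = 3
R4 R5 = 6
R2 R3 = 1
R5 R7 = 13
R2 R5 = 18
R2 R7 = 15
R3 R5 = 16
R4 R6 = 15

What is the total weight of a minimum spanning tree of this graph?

37

Grow the tree from R2 using Prim:
Step 1: frontier [R2 R3 1, R2 R4 3, R2 R7 15, R2 R5 18] → take R2 R3 (1); add R3.
Step 2: frontier [R2 R4 3, R2 R7 15, R2 R5 18, R3 R4 1, R3 R5 16] → take R3 R4 (1); add R4.
Step 3: frontier [R2 R7 15, R2 R5 18, R3 R5 16, R4 R5 6, R4 R6 15] → take R4 R5 (6); add R5.
Step 4: frontier [R2 R7 15, R4 R6 15, R5 R6 2, R5 R7 13] → take R5 R6 (2); add R6.
Step 5: frontier [R2 R7 15, R5 R7 13, R6 R7 3, R1 R6 17] → take R6 R7 (3); add R7.
Step 6: frontier [R1 R6 17, R7 R8 7] → take R7 R8 (7); add R8.
Step 7: frontier [R1 R6 17] → take R1 R6 (17); add R1.
MST edges: R2 R3, R3 R4, R4 R5, R5 R6, R6 R7, R7 R8, R1 R6; total weight 1+1+6+2+3+7+17 = 37.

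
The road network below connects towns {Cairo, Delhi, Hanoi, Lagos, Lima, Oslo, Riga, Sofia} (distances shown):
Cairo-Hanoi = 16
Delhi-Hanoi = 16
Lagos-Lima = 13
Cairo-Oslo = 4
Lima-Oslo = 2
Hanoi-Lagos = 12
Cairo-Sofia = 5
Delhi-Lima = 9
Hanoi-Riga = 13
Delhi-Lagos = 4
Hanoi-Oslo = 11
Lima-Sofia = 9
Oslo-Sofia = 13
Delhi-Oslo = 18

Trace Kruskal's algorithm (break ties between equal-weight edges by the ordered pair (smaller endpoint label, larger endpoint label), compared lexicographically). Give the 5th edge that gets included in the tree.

Delhi-Lima

Kruskal's algorithm — process edges by increasing weight (ties by edge label):
Lima-Oslo (2): add — endpoints in different components.
Cairo-Oslo (4): add — endpoints in different components.
Delhi-Lagos (4): add — endpoints in different components.
Cairo-Sofia (5): add — endpoints in different components.
Delhi-Lima (9): add — endpoints in different components.
Lima-Sofia (9): skip — Sofia and Lima already connected.
Hanoi-Oslo (11): add — endpoints in different components.
Hanoi-Lagos (12): skip — Lagos and Hanoi already connected.
Hanoi-Riga (13): add — endpoints in different components.
The 5th edge added is Delhi-Lima.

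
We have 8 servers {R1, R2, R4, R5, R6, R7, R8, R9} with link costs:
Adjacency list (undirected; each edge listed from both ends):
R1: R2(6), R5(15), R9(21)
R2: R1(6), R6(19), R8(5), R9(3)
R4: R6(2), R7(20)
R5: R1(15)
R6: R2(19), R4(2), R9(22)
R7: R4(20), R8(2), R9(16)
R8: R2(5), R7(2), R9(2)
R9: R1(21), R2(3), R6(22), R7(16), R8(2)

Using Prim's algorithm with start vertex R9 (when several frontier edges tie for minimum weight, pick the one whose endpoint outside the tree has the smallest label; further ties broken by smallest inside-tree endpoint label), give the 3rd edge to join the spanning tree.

R2-R9

Grow the tree from R9 using Prim:
Step 1: frontier [R8-R9 2, R2-R9 3, R7-R9 16, R1-R9 21, R6-R9 22] → take R8-R9 (2); add R8.
Step 2: frontier [R7-R8 2, R2-R8 5, R2-R9 3, R7-R9 16, R1-R9 21, R6-R9 22] → take R7-R8 (2); add R7.
Step 3: frontier [R4-R7 20, R2-R8 5, R2-R9 3, R1-R9 21, R6-R9 22] → take R2-R9 (3); add R2.
Step 4: frontier [R1-R2 6, R2-R6 19, R4-R7 20, R1-R9 21, R6-R9 22] → take R1-R2 (6); add R1.
Step 5: frontier [R1-R5 15, R2-R6 19, R4-R7 20, R6-R9 22] → take R1-R5 (15); add R5.
Step 6: frontier [R2-R6 19, R4-R7 20, R6-R9 22] → take R2-R6 (19); add R6.
Step 7: frontier [R4-R6 2, R4-R7 20] → take R4-R6 (2); add R4.
The 3rd edge added is R2-R9.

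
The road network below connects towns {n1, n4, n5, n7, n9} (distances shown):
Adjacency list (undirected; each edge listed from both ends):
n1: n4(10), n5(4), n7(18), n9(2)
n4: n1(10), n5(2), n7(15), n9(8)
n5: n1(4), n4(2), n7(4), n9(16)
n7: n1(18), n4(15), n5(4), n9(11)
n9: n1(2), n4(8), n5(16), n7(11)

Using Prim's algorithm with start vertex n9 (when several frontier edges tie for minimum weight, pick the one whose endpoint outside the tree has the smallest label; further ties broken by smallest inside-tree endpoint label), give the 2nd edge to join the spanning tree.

n1-n5

Prim, starting at n9.
Step 1: frontier [n1 n9 2, n4 n9 8, n7 n9 11, n5 n9 16] → take n1 n9 (2); add n1.
Step 2: frontier [n1 n5 4, n1 n4 10, n1 n7 18, n4 n9 8, n7 n9 11, n5 n9 16] → take n1 n5 (4); add n5.
Step 3: frontier [n1 n4 10, n1 n7 18, n4 n5 2, n5 n7 4, n4 n9 8, n7 n9 11] → take n4 n5 (2); add n4.
Step 4: frontier [n1 n7 18, n4 n7 15, n5 n7 4, n7 n9 11] → take n5 n7 (4); add n7.
The 2nd edge added is n1 n5.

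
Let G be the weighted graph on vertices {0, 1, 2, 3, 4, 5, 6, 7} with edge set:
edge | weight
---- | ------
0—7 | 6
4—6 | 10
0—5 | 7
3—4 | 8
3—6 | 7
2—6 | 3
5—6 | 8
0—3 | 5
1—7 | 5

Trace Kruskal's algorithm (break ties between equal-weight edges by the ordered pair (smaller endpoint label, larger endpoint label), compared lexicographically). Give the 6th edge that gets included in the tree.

Sort edges by weight, then run Kruskal:
2—6 (3): add — endpoints in different components.
0—3 (5): add — endpoints in different components.
1—7 (5): add — endpoints in different components.
0—7 (6): add — endpoints in different components.
0—5 (7): add — endpoints in different components.
3—6 (7): add — endpoints in different components.
3—4 (8): add — endpoints in different components.
The 6th edge added is 3—6.

3-6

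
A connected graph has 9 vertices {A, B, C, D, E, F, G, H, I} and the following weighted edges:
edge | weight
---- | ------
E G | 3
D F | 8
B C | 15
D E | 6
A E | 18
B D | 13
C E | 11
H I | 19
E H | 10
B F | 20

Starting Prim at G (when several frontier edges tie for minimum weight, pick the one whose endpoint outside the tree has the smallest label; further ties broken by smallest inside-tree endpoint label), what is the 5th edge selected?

Grow the tree from G using Prim:
Step 1: cheapest edge leaving the tree is E G (3); add E.
Step 2: cheapest edge leaving the tree is D E (6); add D.
Step 3: cheapest edge leaving the tree is D F (8); add F.
Step 4: cheapest edge leaving the tree is E H (10); add H.
Step 5: cheapest edge leaving the tree is C E (11); add C.
Step 6: cheapest edge leaving the tree is B D (13); add B.
Step 7: cheapest edge leaving the tree is A E (18); add A.
Step 8: cheapest edge leaving the tree is H I (19); add I.
The 5th edge added is C E.

C-E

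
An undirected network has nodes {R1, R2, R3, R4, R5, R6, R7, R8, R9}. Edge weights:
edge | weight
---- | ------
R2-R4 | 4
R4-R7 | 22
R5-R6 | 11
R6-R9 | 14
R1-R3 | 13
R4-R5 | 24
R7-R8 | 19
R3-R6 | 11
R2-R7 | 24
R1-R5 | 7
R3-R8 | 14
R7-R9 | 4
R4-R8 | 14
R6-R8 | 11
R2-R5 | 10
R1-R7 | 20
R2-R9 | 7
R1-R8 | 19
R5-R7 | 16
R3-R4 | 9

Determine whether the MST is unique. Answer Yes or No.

No

Sort edges by weight, then run Kruskal:
R2-R4 (4): add — endpoints in different components.
R7-R9 (4): add — endpoints in different components.
R1-R5 (7): add — endpoints in different components.
R2-R9 (7): add — endpoints in different components.
R3-R4 (9): add — endpoints in different components.
R2-R5 (10): add — endpoints in different components.
R3-R6 (11): add — endpoints in different components.
R5-R6 (11): skip — R6 and R5 already connected.
R6-R8 (11): add — endpoints in different components.
Non-tree edge R5-R6 has weight 11, equal to the heaviest edge on its tree cycle — swapping gives another MST of the same weight. Not unique.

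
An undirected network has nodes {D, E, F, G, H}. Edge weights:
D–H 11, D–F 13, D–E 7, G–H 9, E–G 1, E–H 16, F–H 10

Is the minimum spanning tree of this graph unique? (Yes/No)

Kruskal: consider edges lightest-first.
E–G (1): add. Components now {D} {E,G} {F} {H}
D–E (7): add. Components now {D,E,G} {F} {H}
G–H (9): add. Components now {D,E,G,H} {F}
F–H (10): add. Components now {D,E,F,G,H}
Every non-tree edge has weight strictly greater than the heaviest edge on the tree path between its endpoints, so the MST is unique.

Yes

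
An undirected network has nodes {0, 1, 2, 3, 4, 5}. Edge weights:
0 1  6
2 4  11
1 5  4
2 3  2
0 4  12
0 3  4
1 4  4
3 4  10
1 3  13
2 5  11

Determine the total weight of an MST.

20

Sort edges by weight, then run Kruskal:
2 3 (2): add. Components now {0} {1} {2,3} {4} {5}
0 3 (4): add. Components now {0,2,3} {1} {4} {5}
1 4 (4): add. Components now {0,2,3} {1,4} {5}
1 5 (4): add. Components now {0,2,3} {1,4,5}
0 1 (6): add. Components now {0,1,2,3,4,5}
MST edges: 2 3, 0 3, 1 4, 1 5, 0 1; total weight 2+4+4+4+6 = 20.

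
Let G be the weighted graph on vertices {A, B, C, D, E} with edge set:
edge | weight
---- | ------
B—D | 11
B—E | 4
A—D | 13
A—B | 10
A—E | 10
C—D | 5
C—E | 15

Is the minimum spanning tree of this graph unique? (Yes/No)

Kruskal: consider edges lightest-first.
B—E (4): add. Components now {A} {B,E} {C} {D}
C—D (5): add. Components now {A} {B,E} {C,D}
A—B (10): add. Components now {A,B,E} {C,D}
A—E (10): skip — A and E already connected.
B—D (11): add. Components now {A,B,C,D,E}
Non-tree edge A—E has weight 10, equal to the heaviest edge on its tree cycle — swapping gives another MST of the same weight. Not unique.

No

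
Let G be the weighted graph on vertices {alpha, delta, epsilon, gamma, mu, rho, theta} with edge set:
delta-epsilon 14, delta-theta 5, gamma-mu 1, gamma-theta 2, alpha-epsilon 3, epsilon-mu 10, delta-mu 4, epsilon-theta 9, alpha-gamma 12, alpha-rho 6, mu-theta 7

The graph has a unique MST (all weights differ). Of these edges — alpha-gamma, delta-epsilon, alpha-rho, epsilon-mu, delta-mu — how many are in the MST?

Kruskal: consider edges lightest-first.
gamma-mu (1): add — endpoints in different components.
gamma-theta (2): add — endpoints in different components.
alpha-epsilon (3): add — endpoints in different components.
delta-mu (4): add — endpoints in different components.
delta-theta (5): skip — delta and theta already connected.
alpha-rho (6): add — endpoints in different components.
mu-theta (7): skip — mu and theta already connected.
epsilon-theta (9): add — endpoints in different components.
MST edge set: {gamma-mu, gamma-theta, alpha-epsilon, delta-mu, alpha-rho, epsilon-theta}.
Of the listed edges, {alpha-rho, delta-mu} are in the MST → 2.

2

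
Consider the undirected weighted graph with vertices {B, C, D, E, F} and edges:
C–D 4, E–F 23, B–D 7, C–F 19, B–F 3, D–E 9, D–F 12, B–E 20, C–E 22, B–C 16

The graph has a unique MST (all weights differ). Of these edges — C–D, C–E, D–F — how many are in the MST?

Kruskal's algorithm — process edges by increasing weight (ties by edge label):
B–F (3): add — endpoints in different components.
C–D (4): add — endpoints in different components.
B–D (7): add — endpoints in different components.
D–E (9): add — endpoints in different components.
MST edge set: {B–F, C–D, B–D, D–E}.
Of the listed edges, {C–D} are in the MST → 1.

1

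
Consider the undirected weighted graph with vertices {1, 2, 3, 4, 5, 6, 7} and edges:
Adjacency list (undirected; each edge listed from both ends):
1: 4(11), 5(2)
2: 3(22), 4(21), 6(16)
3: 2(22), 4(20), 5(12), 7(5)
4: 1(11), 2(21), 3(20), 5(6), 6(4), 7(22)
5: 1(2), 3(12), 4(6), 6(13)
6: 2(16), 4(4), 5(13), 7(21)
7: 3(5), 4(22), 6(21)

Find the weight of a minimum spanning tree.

Grow the tree from 4 using Prim:
Step 1: cheapest edge leaving the tree is 4 6 (4); add 6.
Step 2: cheapest edge leaving the tree is 4 5 (6); add 5.
Step 3: cheapest edge leaving the tree is 1 5 (2); add 1.
Step 4: cheapest edge leaving the tree is 3 5 (12); add 3.
Step 5: cheapest edge leaving the tree is 3 7 (5); add 7.
Step 6: cheapest edge leaving the tree is 2 6 (16); add 2.
MST edges: 4 6, 4 5, 1 5, 3 5, 3 7, 2 6; total weight 4+6+2+12+5+16 = 45.

45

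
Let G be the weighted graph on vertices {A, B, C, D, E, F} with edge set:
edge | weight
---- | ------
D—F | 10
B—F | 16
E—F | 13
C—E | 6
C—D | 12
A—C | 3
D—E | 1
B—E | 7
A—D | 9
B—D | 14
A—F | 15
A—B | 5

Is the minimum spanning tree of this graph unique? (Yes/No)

Kruskal's algorithm — process edges by increasing weight (ties by edge label):
D—E (1): add — endpoints in different components.
A—C (3): add — endpoints in different components.
A—B (5): add — endpoints in different components.
C—E (6): add — endpoints in different components.
B—E (7): skip — B and E already connected.
A—D (9): skip — A and D already connected.
D—F (10): add — endpoints in different components.
Every non-tree edge has weight strictly greater than the heaviest edge on the tree path between its endpoints, so the MST is unique.

Yes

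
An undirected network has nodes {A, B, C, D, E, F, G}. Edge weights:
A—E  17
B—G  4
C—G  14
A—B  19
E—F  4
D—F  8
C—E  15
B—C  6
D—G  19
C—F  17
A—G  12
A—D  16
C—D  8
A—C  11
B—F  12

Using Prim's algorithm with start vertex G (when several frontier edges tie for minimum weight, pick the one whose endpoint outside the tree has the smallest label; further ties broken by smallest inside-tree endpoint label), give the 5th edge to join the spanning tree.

E-F

Grow the tree from G using Prim:
Step 1: cheapest edge leaving the tree is B—G (4); add B.
Step 2: cheapest edge leaving the tree is B—C (6); add C.
Step 3: cheapest edge leaving the tree is C—D (8); add D.
Step 4: cheapest edge leaving the tree is D—F (8); add F.
Step 5: cheapest edge leaving the tree is E—F (4); add E.
Step 6: cheapest edge leaving the tree is A—C (11); add A.
The 5th edge added is E—F.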